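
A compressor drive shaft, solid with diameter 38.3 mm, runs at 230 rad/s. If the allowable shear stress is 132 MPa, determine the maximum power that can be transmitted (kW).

J = πd⁴/32 = π(0.0383)⁴/32 = 2.112×10^-7 m⁴.
T_max = τ_allow·J/r = 1.32×10^8 × 2.112×10^-7 / 0.0191 = 1456 N·m.
ω = 230 rad/s, so P_max = T_max·ω = 3.349×10^5 W.

335 kW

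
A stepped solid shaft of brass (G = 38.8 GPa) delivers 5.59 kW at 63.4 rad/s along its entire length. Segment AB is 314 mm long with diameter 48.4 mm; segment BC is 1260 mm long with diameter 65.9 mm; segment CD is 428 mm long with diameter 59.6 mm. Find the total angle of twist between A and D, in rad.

ω = 63.4 rad/s, so T = P/ω = 5.59×10³ / 63.40 = 88.17 N·m.
J_AB = π(0.0484)⁴/32 = 5.39×10^-7 m⁴; J_BC = π(0.0659)⁴/32 = 1.85×10^-6 m⁴; J_CD = π(0.0596)⁴/32 = 1.24×10^-6 m⁴.
θ = (T/G)·Σ L_i/J_i = (88.17/38.8×10⁹)·(0.314/5.39×10^-7 + 1.26/1.85×10^-6 + 0.428/1.24×10^-6) = 3.656×10^-3 rad.

0.00366 rad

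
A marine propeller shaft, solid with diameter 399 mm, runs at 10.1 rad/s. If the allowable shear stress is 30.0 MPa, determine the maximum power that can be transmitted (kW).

3780 kW

J = πd⁴/32 = π(0.399)⁴/32 = 2.488×10^-3 m⁴.
T_max = τ_allow·J/r = 3.00×10^7 × 2.488×10^-3 / 0.200 = 374200 N·m.
ω = 10.1 rad/s, so P_max = T_max·ω = 3.779×10^6 W.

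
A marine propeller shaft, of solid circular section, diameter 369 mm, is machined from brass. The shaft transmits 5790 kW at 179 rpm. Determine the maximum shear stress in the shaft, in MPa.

ω = 2π·179/60 = 18.74 rad/s, so T = P/ω = 5790×10³ / 18.74 = 308900 N·m.
J = πd⁴/32 = π(0.369)⁴/32 = 1.820×10^-3 m⁴.
τ_max = T·r/J = 308900 × 0.184 / 1.820×10^-3 = 3.131×10^7 Pa.

31.3 MPa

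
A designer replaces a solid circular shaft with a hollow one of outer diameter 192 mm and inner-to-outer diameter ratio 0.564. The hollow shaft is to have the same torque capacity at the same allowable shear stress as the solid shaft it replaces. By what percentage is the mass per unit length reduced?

26.8 %

Equal τ_max and T ⇒ the solid shaft needs d_s³ = d_o³(1−k⁴), so d_s = 192·(1−0.564⁴)^(1/3) = 185.3 mm.
Area ratio A_h/A_s = d_o²(1−k²)/d_s² = (1−k²)/(1−k⁴)^(2/3) = 0.7322.
Mass saving = 1 − 0.7322 = 26.8 %.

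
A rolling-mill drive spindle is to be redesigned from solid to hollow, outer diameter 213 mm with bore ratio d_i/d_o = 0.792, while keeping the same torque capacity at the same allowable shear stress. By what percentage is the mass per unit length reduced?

Equal τ_max and T ⇒ the solid shaft needs d_s³ = d_o³(1−k⁴), so d_s = 213·(1−0.792⁴)^(1/3) = 180.3 mm.
Area ratio A_h/A_s = d_o²(1−k²)/d_s² = (1−k²)/(1−k⁴)^(2/3) = 0.5202.
Mass saving = 1 − 0.5202 = 48.0 %.

48.0 %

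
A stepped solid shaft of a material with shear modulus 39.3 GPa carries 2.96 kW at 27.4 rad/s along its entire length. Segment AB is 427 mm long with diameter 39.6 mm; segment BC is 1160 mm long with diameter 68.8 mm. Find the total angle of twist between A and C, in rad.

ω = 27.4 rad/s, so T = P/ω = 2.96×10³ / 27.40 = 108.0 N·m.
J_AB = π(0.0396)⁴/32 = 2.41×10^-7 m⁴; J_BC = π(0.0688)⁴/32 = 2.20×10^-6 m⁴.
θ = (T/G)·Σ L_i/J_i = (108.0/39.3×10⁹)·(0.427/2.41×10^-7 + 1.16/2.20×10^-6) = 6.311×10^-3 rad.

0.00631 rad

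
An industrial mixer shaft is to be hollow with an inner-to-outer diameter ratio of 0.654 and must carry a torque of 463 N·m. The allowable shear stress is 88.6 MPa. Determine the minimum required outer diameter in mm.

For a hollow shaft with d_i/d_o = 0.654: τ_max = 16T/(π d_o³ (1−k⁴)), so d_o = [16T/(π τ_allow (1−k⁴))]^(1/3) = [16·463.0/(π·8.86×10^7·0.8171)]^(1/3) = 0.03194 m.

31.9 mm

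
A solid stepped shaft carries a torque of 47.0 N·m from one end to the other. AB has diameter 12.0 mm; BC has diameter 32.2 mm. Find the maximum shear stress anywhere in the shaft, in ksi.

Under the same torque, τ_max = 16T/(πd³) is largest where d is smallest — segment AB (d = 12.0 mm).
τ_max = 16·47.00/(π·(0.0120)³) = 1.385×10^8 Pa.

20.1 ksi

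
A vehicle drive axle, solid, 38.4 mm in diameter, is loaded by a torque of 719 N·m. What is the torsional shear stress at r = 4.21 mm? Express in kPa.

14200 kPa

J = πd⁴/32 = π(0.0384)⁴/32 = 2.135×10^-7 m⁴.
Shear stress varies linearly with radius: τ = T·r/J = 719.0 × 0.00421 / 2.135×10^-7 = 1.418×10^7 Pa.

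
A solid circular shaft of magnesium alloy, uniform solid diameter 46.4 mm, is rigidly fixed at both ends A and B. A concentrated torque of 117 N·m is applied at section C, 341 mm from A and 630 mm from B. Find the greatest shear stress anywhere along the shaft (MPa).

3.87 MPa

With uniform GJ and both ends fixed, compatibility θ_AC = θ_CB gives T_A·a = T_B·b, together with T_A + T_B = T₀.
T_A = T₀·b/(a+b) = 117.0·630/971.0 = 75.91 N·m; T_B = 41.09 N·m.
τ in each portion: τ_AC = 3.87×10^6 Pa, τ_CB = 2.09×10^6 Pa; maximum is in AC.
τ_max = T_AC·r/J = 75.91·0.0232/4.55×10^-7 = 3.870×10^6 Pa.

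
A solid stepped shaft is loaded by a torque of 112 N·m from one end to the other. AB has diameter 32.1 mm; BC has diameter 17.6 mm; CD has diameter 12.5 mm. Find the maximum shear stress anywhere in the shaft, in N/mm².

292 N/mm²

Under the same torque, τ_max = 16T/(πd³) is largest where d is smallest — segment CD (d = 12.5 mm).
τ_max = 16·112.0/(π·(0.0125)³) = 2.921×10^8 Pa.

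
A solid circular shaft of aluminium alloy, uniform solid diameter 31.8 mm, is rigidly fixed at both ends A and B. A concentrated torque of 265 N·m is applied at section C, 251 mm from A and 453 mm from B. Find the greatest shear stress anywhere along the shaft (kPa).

With uniform GJ and both ends fixed, compatibility θ_AC = θ_CB gives T_A·a = T_B·b, together with T_A + T_B = T₀.
T_A = T₀·b/(a+b) = 265.0·453/704.0 = 170.5 N·m; T_B = 94.48 N·m.
τ in each portion: τ_AC = 2.70×10^7 Pa, τ_CB = 1.50×10^7 Pa; maximum is in AC.
τ_max = T_AC·r/J = 170.5·0.0159/1.00×10^-7 = 2.701×10^7 Pa.

27000 kPa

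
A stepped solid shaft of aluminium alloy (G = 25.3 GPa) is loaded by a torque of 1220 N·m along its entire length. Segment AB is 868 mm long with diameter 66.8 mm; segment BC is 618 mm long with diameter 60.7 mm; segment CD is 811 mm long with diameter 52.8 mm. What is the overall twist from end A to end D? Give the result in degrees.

J_AB = π(0.0668)⁴/32 = 1.95×10^-6 m⁴; J_BC = π(0.0607)⁴/32 = 1.33×10^-6 m⁴; J_CD = π(0.0528)⁴/32 = 7.63×10^-7 m⁴.
θ = (T/G)·Σ L_i/J_i = (1220/25.3×10⁹)·(0.868/1.95×10^-6 + 0.618/1.33×10^-6 + 0.811/7.63×10^-7) = 0.09503 rad.

5.44°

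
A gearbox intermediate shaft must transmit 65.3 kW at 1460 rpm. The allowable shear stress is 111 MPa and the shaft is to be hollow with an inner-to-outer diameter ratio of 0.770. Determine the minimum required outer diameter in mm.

ω = 2π·1460/60 = 152.9 rad/s, so T = P/ω = 65.3×10³ / 152.9 = 427.1 N·m.
For a hollow shaft with d_i/d_o = 0.770: τ_max = 16T/(π d_o³ (1−k⁴)), so d_o = [16T/(π τ_allow (1−k⁴))]^(1/3) = [16·427.1/(π·1.11×10^8·0.6485)]^(1/3) = 0.03115 m.

31.1 mm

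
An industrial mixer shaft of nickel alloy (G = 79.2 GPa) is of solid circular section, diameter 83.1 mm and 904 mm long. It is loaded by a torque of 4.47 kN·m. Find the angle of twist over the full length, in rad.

0.0109 rad

J = πd⁴/32 = π(0.0831)⁴/32 = 4.682×10^-6 m⁴.
θ = T·L/(G·J) = 4470 × 0.904 / (79.2×10⁹ × 4.682×10^-6) = 0.01090 rad.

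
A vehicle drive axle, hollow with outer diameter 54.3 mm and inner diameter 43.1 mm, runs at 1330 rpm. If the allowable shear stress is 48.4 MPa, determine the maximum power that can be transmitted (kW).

128 kW

J = π(d_o⁴ − d_i⁴)/32 = π(0.0543⁴ − 0.0431⁴)/32 = 5.147×10^-7 m⁴.
T_max = τ_allow·J/r = 4.84×10^7 × 5.147×10^-7 / 0.0271 = 917.6 N·m.
ω = 2π·1330/60 = 139.3 rad/s, so P_max = T_max·ω = 1.278×10^5 W.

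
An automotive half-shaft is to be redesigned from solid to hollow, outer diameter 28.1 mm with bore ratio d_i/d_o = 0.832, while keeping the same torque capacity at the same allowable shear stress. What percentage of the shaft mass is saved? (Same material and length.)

52.5 %

Equal τ_max and T ⇒ the solid shaft needs d_s³ = d_o³(1−k⁴), so d_s = 28.1·(1−0.832⁴)^(1/3) = 22.61 mm.
Area ratio A_h/A_s = d_o²(1−k²)/d_s² = (1−k²)/(1−k⁴)^(2/3) = 0.4755.
Mass saving = 1 − 0.4755 = 52.5 %.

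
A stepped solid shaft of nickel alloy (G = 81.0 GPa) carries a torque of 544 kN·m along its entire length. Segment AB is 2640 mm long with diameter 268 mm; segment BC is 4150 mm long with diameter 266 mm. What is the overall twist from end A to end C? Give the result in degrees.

J_AB = π(0.268)⁴/32 = 5.06×10^-4 m⁴; J_BC = π(0.266)⁴/32 = 4.92×10^-4 m⁴.
θ = (T/G)·Σ L_i/J_i = (544000/81.0×10⁹)·(2.64/5.06×10^-4 + 4.15/4.92×10^-4) = 0.09172 rad.

5.25°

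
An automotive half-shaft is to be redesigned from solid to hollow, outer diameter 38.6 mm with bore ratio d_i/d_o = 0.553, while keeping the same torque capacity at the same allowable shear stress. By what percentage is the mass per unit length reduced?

Equal τ_max and T ⇒ the solid shaft needs d_s³ = d_o³(1−k⁴), so d_s = 38.6·(1−0.553⁴)^(1/3) = 37.36 mm.
Area ratio A_h/A_s = d_o²(1−k²)/d_s² = (1−k²)/(1−k⁴)^(2/3) = 0.7412.
Mass saving = 1 − 0.7412 = 25.9 %.

25.9 %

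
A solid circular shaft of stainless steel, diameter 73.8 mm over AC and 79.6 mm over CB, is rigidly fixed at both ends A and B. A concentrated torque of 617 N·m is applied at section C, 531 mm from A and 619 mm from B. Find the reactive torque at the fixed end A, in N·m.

286 N·m

Compatibility: T_A·a/J_AC = T_B·b/J_CB with T_A + T_B = T₀.
J_AC = 2.91×10^-6 m⁴, J_CB = 3.94×10^-6 m⁴, so T_A = T₀·(J_AC/a)/((J_AC/a)+(J_CB/b)) = 285.5 N·m, T_B = 331.5 N·m.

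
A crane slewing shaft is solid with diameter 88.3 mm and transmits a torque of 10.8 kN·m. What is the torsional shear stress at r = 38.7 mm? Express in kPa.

J = πd⁴/32 = π(0.0883)⁴/32 = 5.968×10^-6 m⁴.
Shear stress varies linearly with radius: τ = T·r/J = 10800 × 0.0387 / 5.968×10^-6 = 7.003×10^7 Pa.

70000 kPa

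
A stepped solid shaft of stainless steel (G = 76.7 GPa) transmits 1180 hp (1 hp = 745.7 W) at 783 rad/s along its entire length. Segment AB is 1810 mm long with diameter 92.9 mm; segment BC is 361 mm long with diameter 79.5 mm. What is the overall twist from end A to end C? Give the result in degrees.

ω = 783 rad/s, so T = P/ω = 1180×745.7 / 783.0 = 1124 N·m.
J_AB = π(0.0929)⁴/32 = 7.31×10^-6 m⁴; J_BC = π(0.0795)⁴/32 = 3.92×10^-6 m⁴.
θ = (T/G)·Σ L_i/J_i = (1124/76.7×10⁹)·(1.81/7.31×10^-6 + 0.361/3.92×10^-6) = 4.975×10^-3 rad.

0.285°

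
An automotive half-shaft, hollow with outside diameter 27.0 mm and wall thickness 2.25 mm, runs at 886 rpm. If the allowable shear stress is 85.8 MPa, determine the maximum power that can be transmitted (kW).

15.9 kW

J = π(d_o⁴ − d_i⁴)/32 = π(0.0270⁴ − 0.0225⁴)/32 = 2.701×10^-8 m⁴.
T_max = τ_allow·J/r = 8.58×10^7 × 2.701×10^-8 / 0.0135 = 171.7 N·m.
ω = 2π·886/60 = 92.78 rad/s, so P_max = T_max·ω = 1.593×10^4 W.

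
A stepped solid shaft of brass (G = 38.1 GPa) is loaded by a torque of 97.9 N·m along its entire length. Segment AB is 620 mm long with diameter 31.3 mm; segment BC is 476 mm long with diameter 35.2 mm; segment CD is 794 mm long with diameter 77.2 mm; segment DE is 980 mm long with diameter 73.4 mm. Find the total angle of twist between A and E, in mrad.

J_AB = π(0.0313)⁴/32 = 9.42×10^-8 m⁴; J_BC = π(0.0352)⁴/32 = 1.51×10^-7 m⁴; J_CD = π(0.0772)⁴/32 = 3.49×10^-6 m⁴; J_DE = π(0.0734)⁴/32 = 2.85×10^-6 m⁴.
θ = (T/G)·Σ L_i/J_i = (97.90/38.1×10⁹)·(0.620/9.42×10^-8 + 0.476/1.51×10^-7 + 0.794/3.49×10^-6 + 0.980/2.85×10^-6) = 0.02649 rad.

26.5 mrad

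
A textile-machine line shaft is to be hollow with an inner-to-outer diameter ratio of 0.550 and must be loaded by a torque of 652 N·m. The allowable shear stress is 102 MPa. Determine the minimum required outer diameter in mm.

For a hollow shaft with d_i/d_o = 0.550: τ_max = 16T/(π d_o³ (1−k⁴)), so d_o = [16T/(π τ_allow (1−k⁴))]^(1/3) = [16·652.0/(π·1.02×10^8·0.9085)]^(1/3) = 0.03297 m.

33.0 mm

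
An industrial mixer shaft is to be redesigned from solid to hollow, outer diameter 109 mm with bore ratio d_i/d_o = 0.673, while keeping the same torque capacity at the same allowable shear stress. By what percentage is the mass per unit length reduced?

36.2 %

Equal τ_max and T ⇒ the solid shaft needs d_s³ = d_o³(1−k⁴), so d_s = 109·(1−0.673⁴)^(1/3) = 101.0 mm.
Area ratio A_h/A_s = d_o²(1−k²)/d_s² = (1−k²)/(1−k⁴)^(2/3) = 0.6376.
Mass saving = 1 − 0.6376 = 36.2 %.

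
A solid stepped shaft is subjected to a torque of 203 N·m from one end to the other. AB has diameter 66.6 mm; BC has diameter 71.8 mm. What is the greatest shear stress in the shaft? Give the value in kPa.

Under the same torque, τ_max = 16T/(πd³) is largest where d is smallest — segment AB (d = 66.6 mm).
τ_max = 16·203.0/(π·(0.0666)³) = 3.500×10^6 Pa.

3500 kPa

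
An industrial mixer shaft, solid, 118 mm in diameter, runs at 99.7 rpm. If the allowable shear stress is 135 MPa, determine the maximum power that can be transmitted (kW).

J = πd⁴/32 = π(0.118)⁴/32 = 1.903×10^-5 m⁴.
T_max = τ_allow·J/r = 1.35×10^8 × 1.903×10^-5 / 0.0590 = 43550 N·m.
ω = 2π·99.7/60 = 10.44 rad/s, so P_max = T_max·ω = 4.547×10^5 W.

455 kW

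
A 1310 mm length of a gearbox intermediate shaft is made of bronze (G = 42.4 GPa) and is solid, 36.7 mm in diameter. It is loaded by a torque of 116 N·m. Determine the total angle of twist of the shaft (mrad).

J = πd⁴/32 = π(0.0367)⁴/32 = 1.781×10^-7 m⁴.
θ = T·L/(G·J) = 116.0 × 1.31 / (42.4×10⁹ × 1.781×10^-7) = 0.02012 rad.

20.1 mrad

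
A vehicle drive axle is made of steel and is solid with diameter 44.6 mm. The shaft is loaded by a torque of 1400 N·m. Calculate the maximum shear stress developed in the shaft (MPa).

J = πd⁴/32 = π(0.0446)⁴/32 = 3.885×10^-7 m⁴.
τ_max = T·r/J = 1400 × 0.0223 / 3.885×10^-7 = 8.037×10^7 Pa.

80.4 MPa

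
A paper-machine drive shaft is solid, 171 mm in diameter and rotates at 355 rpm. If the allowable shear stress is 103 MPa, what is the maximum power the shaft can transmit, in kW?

J = πd⁴/32 = π(0.171)⁴/32 = 8.394×10^-5 m⁴.
T_max = τ_allow·J/r = 1.03×10^8 × 8.394×10^-5 / 0.0855 = 101100 N·m.
ω = 2π·355/60 = 37.18 rad/s, so P_max = T_max·ω = 3.759×10^6 W.

3760 kW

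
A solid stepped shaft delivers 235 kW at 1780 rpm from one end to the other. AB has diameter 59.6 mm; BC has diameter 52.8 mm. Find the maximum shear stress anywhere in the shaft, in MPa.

43.6 MPa

ω = 2π·1780/60 = 186.4 rad/s, so T = P/ω = 235×10³ / 186.4 = 1261 N·m.
Under the same torque, τ_max = 16T/(πd³) is largest where d is smallest — segment BC (d = 52.8 mm).
τ_max = 16·1261/(π·(0.0528)³) = 4.362×10^7 Pa.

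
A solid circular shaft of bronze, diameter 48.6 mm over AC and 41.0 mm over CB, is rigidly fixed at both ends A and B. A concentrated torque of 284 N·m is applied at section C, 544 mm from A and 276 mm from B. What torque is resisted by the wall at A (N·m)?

142 N·m

Compatibility: T_A·a/J_AC = T_B·b/J_CB with T_A + T_B = T₀.
J_AC = 5.48×10^-7 m⁴, J_CB = 2.77×10^-7 m⁴, so T_A = T₀·(J_AC/a)/((J_AC/a)+(J_CB/b)) = 142.1 N·m, T_B = 141.9 N·m.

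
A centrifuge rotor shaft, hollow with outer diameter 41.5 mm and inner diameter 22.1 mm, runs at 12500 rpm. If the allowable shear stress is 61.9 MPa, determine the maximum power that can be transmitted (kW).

J = π(d_o⁴ − d_i⁴)/32 = π(0.0415⁴ − 0.0221⁴)/32 = 2.678×10^-7 m⁴.
T_max = τ_allow·J/r = 6.19×10^7 × 2.678×10^-7 / 0.0208 = 798.8 N·m.
ω = 2π·12500/60 = 1309 rad/s, so P_max = T_max·ω = 1.046×10^6 W.

1050 kW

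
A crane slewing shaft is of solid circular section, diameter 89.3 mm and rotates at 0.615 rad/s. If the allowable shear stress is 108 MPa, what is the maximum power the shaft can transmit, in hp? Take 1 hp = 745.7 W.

J = πd⁴/32 = π(0.0893)⁴/32 = 6.243×10^-6 m⁴.
T_max = τ_allow·J/r = 1.08×10^8 × 6.243×10^-6 / 0.0446 = 15100 N·m.
ω = 0.615 rad/s, so P_max = T_max·ω = 9287 W.

12.5 hp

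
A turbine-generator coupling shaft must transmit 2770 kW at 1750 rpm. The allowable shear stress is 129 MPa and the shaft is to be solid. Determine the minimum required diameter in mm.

ω = 2π·1750/60 = 183.3 rad/s, so T = P/ω = 2770×10³ / 183.3 = 15120 N·m.
For a solid shaft τ_max = 16T/(πd³), so d = (16T/(π τ_allow))^(1/3) = (16·15120/(π·1.29×10^8))^(1/3) = 0.08419 m.

84.2 mm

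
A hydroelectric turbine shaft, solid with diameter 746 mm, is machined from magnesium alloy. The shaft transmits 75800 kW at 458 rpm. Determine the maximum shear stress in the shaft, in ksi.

ω = 2π·458/60 = 47.96 rad/s, so T = P/ω = 75800×10³ / 47.96 = 1.580e6 N·m.
J = πd⁴/32 = π(0.746)⁴/32 = 0.03041 m⁴.
τ_max = T·r/J = 1.580e6 × 0.373 / 0.03041 = 1.939×10^7 Pa.

2.81 ksi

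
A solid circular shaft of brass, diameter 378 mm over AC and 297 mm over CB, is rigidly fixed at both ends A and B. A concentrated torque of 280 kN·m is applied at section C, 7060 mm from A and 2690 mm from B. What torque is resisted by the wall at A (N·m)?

Compatibility: T_A·a/J_AC = T_B·b/J_CB with T_A + T_B = T₀.
J_AC = 2.00×10^-3 m⁴, J_CB = 7.64×10^-4 m⁴, so T_A = T₀·(J_AC/a)/((J_AC/a)+(J_CB/b)) = 140000 N·m, T_B = 140000 N·m.

140000 N·m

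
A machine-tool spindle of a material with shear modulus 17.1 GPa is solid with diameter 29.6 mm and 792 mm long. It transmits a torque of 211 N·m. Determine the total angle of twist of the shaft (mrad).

J = πd⁴/32 = π(0.0296)⁴/32 = 7.536×10^-8 m⁴.
θ = T·L/(G·J) = 211.0 × 0.792 / (17.1×10⁹ × 7.536×10^-8) = 0.1297 rad.

130 mrad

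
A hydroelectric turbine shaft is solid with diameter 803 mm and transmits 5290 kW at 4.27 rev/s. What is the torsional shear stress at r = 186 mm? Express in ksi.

0.130 ksi

ω = 2π·4.27 = 26.83 rad/s, so T = P/ω = 5290×10³ / 26.83 = 197200 N·m.
J = πd⁴/32 = π(0.803)⁴/32 = 0.04082 m⁴.
Shear stress varies linearly with radius: τ = T·r/J = 197200 × 0.186 / 0.04082 = 8.985×10^5 Pa.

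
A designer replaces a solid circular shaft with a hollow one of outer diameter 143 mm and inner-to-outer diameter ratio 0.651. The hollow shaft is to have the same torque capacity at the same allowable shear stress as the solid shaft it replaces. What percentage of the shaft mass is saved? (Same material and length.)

34.3 %

Equal τ_max and T ⇒ the solid shaft needs d_s³ = d_o³(1−k⁴), so d_s = 143·(1−0.651⁴)^(1/3) = 133.9 mm.
Area ratio A_h/A_s = d_o²(1−k²)/d_s² = (1−k²)/(1−k⁴)^(2/3) = 0.6575.
Mass saving = 1 − 0.6575 = 34.3 %.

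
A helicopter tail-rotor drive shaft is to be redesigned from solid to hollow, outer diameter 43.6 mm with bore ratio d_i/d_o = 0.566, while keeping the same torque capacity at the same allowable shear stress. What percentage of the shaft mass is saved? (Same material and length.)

26.9 %

Equal τ_max and T ⇒ the solid shaft needs d_s³ = d_o³(1−k⁴), so d_s = 43.6·(1−0.566⁴)^(1/3) = 42.05 mm.
Area ratio A_h/A_s = d_o²(1−k²)/d_s² = (1−k²)/(1−k⁴)^(2/3) = 0.7305.
Mass saving = 1 − 0.7305 = 26.9 %.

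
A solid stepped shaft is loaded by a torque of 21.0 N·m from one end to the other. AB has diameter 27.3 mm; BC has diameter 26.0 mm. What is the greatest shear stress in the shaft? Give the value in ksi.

Under the same torque, τ_max = 16T/(πd³) is largest where d is smallest — segment BC (d = 26.0 mm).
τ_max = 16·21.00/(π·(0.0260)³) = 6.085×10^6 Pa.

0.883 ksi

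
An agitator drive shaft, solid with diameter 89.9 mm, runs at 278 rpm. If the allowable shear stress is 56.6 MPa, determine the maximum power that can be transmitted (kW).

235 kW

J = πd⁴/32 = π(0.0899)⁴/32 = 6.413×10^-6 m⁴.
T_max = τ_allow·J/r = 5.66×10^7 × 6.413×10^-6 / 0.0450 = 8075 N·m.
ω = 2π·278/60 = 29.11 rad/s, so P_max = T_max·ω = 2.351×10^5 W.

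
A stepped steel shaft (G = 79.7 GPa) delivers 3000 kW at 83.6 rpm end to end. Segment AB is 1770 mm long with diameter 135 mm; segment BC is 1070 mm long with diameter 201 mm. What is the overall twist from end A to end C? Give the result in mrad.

ω = 2π·83.6/60 = 8.755 rad/s, so T = P/ω = 3000×10³ / 8.755 = 342700 N·m.
J_AB = π(0.135)⁴/32 = 3.26×10^-5 m⁴; J_BC = π(0.201)⁴/32 = 1.60×10^-4 m⁴.
θ = (T/G)·Σ L_i/J_i = (342700/79.7×10⁹)·(1.77/3.26×10^-5 + 1.07/1.60×10^-4) = 0.2621 rad.

262 mrad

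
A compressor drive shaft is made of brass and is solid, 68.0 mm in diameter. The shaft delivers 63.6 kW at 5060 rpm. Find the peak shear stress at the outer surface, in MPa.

ω = 2π·5060/60 = 529.9 rad/s, so T = P/ω = 63.6×10³ / 529.9 = 120.0 N·m.
J = πd⁴/32 = π(0.0680)⁴/32 = 2.099×10^-6 m⁴.
τ_max = T·r/J = 120.0 × 0.0340 / 2.099×10^-6 = 1.944×10^6 Pa.

1.94 MPa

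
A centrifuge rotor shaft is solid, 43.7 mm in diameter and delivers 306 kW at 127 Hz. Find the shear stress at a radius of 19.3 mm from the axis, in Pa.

ω = 2π·127 = 798.0 rad/s, so T = P/ω = 306×10³ / 798.0 = 383.5 N·m.
J = πd⁴/32 = π(0.0437)⁴/32 = 3.580×10^-7 m⁴.
Shear stress varies linearly with radius: τ = T·r/J = 383.5 × 0.0193 / 3.580×10^-7 = 2.067×10^7 Pa.

2.07e7 Pa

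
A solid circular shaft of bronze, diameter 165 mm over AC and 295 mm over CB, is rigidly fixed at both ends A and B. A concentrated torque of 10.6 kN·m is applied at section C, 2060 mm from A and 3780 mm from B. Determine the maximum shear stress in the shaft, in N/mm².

Compatibility: T_A·a/J_AC = T_B·b/J_CB with T_A + T_B = T₀.
J_AC = 7.28×10^-5 m⁴, J_CB = 7.44×10^-4 m⁴, so T_A = T₀·(J_AC/a)/((J_AC/a)+(J_CB/b)) = 1614 N·m, T_B = 8986 N·m.
τ in each portion: τ_AC = 1.83×10^6 Pa, τ_CB = 1.78×10^6 Pa; maximum is in AC.
τ_max = T_AC·r/J = 1614·0.0825/7.28×10^-5 = 1.830×10^6 Pa.

1.83 N/mm²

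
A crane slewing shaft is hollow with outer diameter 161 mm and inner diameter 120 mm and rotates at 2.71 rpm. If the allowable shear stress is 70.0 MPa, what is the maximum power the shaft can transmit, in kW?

J = π(d_o⁴ − d_i⁴)/32 = π(0.161⁴ − 0.120⁴)/32 = 4.561×10^-5 m⁴.
T_max = τ_allow·J/r = 7.00×10^7 × 4.561×10^-5 / 0.0805 = 39660 N·m.
ω = 2π·2.71/60 = 0.2838 rad/s, so P_max = T_max·ω = 1.125×10^4 W.

11.3 kW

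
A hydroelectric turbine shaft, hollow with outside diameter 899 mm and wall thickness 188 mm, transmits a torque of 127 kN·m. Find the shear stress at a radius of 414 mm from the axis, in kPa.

J = π(d_o⁴ − d_i⁴)/32 = π(0.899⁴ − 0.523⁴)/32 = 0.05678 m⁴.
Shear stress varies linearly with radius: τ = T·r/J = 127000 × 0.414 / 0.05678 = 9.260×10^5 Pa.

926 kPa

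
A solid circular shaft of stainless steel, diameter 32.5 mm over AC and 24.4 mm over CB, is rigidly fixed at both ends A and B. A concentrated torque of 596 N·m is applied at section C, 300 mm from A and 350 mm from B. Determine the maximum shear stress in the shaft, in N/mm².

69.5 N/mm²

Compatibility: T_A·a/J_AC = T_B·b/J_CB with T_A + T_B = T₀.
J_AC = 1.10×10^-7 m⁴, J_CB = 3.48×10^-8 m⁴, so T_A = T₀·(J_AC/a)/((J_AC/a)+(J_CB/b)) = 468.4 N·m, T_B = 127.6 N·m.
τ in each portion: τ_AC = 6.95×10^7 Pa, τ_CB = 4.47×10^7 Pa; maximum is in AC.
τ_max = T_AC·r/J = 468.4·0.0163/1.10×10^-7 = 6.950×10^7 Pa.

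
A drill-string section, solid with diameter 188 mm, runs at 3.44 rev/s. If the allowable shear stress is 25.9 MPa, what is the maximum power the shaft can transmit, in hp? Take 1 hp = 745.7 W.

979 hp

J = πd⁴/32 = π(0.188)⁴/32 = 1.226×10^-4 m⁴.
T_max = τ_allow·J/r = 2.59×10^7 × 1.226×10^-4 / 0.0940 = 33790 N·m.
ω = 2π·3.44 = 21.61 rad/s, so P_max = T_max·ω = 7.304×10^5 W.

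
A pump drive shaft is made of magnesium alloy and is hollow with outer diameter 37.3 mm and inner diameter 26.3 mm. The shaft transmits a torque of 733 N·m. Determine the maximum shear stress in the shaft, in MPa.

95.6 MPa

J = π(d_o⁴ − d_i⁴)/32 = π(0.0373⁴ − 0.0263⁴)/32 = 1.431×10^-7 m⁴.
τ_max = T·r/J = 733.0 × 0.0186 / 1.431×10^-7 = 9.555×10^7 Pa.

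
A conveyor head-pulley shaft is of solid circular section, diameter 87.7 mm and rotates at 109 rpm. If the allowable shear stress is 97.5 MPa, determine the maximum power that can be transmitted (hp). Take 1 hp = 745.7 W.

J = πd⁴/32 = π(0.0877)⁴/32 = 5.808×10^-6 m⁴.
T_max = τ_allow·J/r = 9.75×10^7 × 5.808×10^-6 / 0.0439 = 12910 N·m.
ω = 2π·109/60 = 11.41 rad/s, so P_max = T_max·ω = 1.474×10^5 W.

198 hp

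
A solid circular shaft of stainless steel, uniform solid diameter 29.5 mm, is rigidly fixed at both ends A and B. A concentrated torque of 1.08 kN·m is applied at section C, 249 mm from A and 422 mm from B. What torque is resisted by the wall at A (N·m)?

With uniform GJ and both ends fixed, compatibility θ_AC = θ_CB gives T_A·a = T_B·b, together with T_A + T_B = T₀.
T_A = T₀·b/(a+b) = 1080·422/671.0 = 679.2 N·m; T_B = 400.8 N·m.

679 N·m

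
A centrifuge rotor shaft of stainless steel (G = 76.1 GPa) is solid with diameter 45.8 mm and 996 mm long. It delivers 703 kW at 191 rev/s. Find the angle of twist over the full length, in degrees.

1.02°

ω = 2π·191 = 1200 rad/s, so T = P/ω = 703×10³ / 1200 = 585.8 N·m.
J = πd⁴/32 = π(0.0458)⁴/32 = 4.320×10^-7 m⁴.
θ = T·L/(G·J) = 585.8 × 0.996 / (76.1×10⁹ × 4.320×10^-7) = 0.01775 rad.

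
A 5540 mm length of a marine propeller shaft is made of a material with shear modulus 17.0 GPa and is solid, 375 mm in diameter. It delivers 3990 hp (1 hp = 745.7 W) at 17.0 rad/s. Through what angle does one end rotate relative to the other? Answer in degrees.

ω = 17.0 rad/s, so T = P/ω = 3990×745.7 / 17.00 = 175000 N·m.
J = πd⁴/32 = π(0.375)⁴/32 = 1.941×10^-3 m⁴.
θ = T·L/(G·J) = 175000 × 5.54 / (17.0×10⁹ × 1.941×10^-3) = 0.02938 rad.

1.68°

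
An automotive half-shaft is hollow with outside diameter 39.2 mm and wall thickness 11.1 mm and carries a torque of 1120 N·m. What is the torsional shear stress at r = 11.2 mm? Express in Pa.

5.61e7 Pa

J = π(d_o⁴ − d_i⁴)/32 = π(0.0392⁴ − 0.0170⁴)/32 = 2.236×10^-7 m⁴.
Shear stress varies linearly with radius: τ = T·r/J = 1120 × 0.0112 / 2.236×10^-7 = 5.610×10^7 Pa.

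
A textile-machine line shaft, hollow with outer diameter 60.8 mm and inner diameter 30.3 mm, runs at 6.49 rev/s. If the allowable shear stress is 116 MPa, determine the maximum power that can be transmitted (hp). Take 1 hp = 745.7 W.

263 hp

J = π(d_o⁴ − d_i⁴)/32 = π(0.0608⁴ − 0.0303⁴)/32 = 1.259×10^-6 m⁴.
T_max = τ_allow·J/r = 1.16×10^8 × 1.259×10^-6 / 0.0304 = 4803 N·m.
ω = 2π·6.49 = 40.78 rad/s, so P_max = T_max·ω = 1.959×10^5 W.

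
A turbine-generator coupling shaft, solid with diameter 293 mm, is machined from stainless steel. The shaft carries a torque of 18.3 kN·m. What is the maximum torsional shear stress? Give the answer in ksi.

0.537 ksi

J = πd⁴/32 = π(0.293)⁴/32 = 7.236×10^-4 m⁴.
τ_max = T·r/J = 18300 × 0.146 / 7.236×10^-4 = 3.705×10^6 Pa.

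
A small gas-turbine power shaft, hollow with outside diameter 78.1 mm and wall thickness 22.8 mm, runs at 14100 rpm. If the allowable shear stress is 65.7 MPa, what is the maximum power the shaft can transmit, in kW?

8800 kW

J = π(d_o⁴ − d_i⁴)/32 = π(0.0781⁴ − 0.0325⁴)/32 = 3.543×10^-6 m⁴.
T_max = τ_allow·J/r = 6.57×10^7 × 3.543×10^-6 / 0.0390 = 5961 N·m.
ω = 2π·14100/60 = 1477 rad/s, so P_max = T_max·ω = 8.802×10^6 W.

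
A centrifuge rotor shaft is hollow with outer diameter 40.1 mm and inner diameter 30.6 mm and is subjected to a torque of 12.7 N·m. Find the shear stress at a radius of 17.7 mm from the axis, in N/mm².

1.34 N/mm²

J = π(d_o⁴ − d_i⁴)/32 = π(0.0401⁴ − 0.0306⁴)/32 = 1.678×10^-7 m⁴.
Shear stress varies linearly with radius: τ = T·r/J = 12.70 × 0.0177 / 1.678×10^-7 = 1.340×10^6 Pa.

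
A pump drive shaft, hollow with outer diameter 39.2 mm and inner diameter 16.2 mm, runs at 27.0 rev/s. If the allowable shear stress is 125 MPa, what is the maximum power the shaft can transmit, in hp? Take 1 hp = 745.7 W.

J = π(d_o⁴ − d_i⁴)/32 = π(0.0392⁴ − 0.0162⁴)/32 = 2.251×10^-7 m⁴.
T_max = τ_allow·J/r = 1.25×10^8 × 2.251×10^-7 / 0.0196 = 1435 N·m.
ω = 2π·27.0 = 169.6 rad/s, so P_max = T_max·ω = 2.435×10^5 W.

327 hp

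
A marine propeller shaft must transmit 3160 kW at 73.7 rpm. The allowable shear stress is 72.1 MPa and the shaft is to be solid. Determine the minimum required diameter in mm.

ω = 2π·73.7/60 = 7.718 rad/s, so T = P/ω = 3160×10³ / 7.718 = 409400 N·m.
For a solid shaft τ_max = 16T/(πd³), so d = (16T/(π τ_allow))^(1/3) = (16·409400/(π·7.21×10^7))^(1/3) = 0.3070 m.

307 mm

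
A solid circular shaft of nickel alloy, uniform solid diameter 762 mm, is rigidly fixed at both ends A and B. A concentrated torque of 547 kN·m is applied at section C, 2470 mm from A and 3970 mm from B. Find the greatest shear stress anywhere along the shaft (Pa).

With uniform GJ and both ends fixed, compatibility θ_AC = θ_CB gives T_A·a = T_B·b, together with T_A + T_B = T₀.
T_A = T₀·b/(a+b) = 547000·3970/6440 = 337200 N·m; T_B = 209800 N·m.
τ in each portion: τ_AC = 3.88×10^6 Pa, τ_CB = 2.41×10^6 Pa; maximum is in AC.
τ_max = T_AC·r/J = 337200·0.381/0.0331 = 3.881×10^6 Pa.

3.88e6 Pa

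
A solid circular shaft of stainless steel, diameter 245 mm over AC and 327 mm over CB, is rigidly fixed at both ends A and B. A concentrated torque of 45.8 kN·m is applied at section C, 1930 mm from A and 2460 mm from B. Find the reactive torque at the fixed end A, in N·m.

13100 N·m

Compatibility: T_A·a/J_AC = T_B·b/J_CB with T_A + T_B = T₀.
J_AC = 3.54×10^-4 m⁴, J_CB = 1.12×10^-3 m⁴, so T_A = T₀·(J_AC/a)/((J_AC/a)+(J_CB/b)) = 13120 N·m, T_B = 32680 N·m.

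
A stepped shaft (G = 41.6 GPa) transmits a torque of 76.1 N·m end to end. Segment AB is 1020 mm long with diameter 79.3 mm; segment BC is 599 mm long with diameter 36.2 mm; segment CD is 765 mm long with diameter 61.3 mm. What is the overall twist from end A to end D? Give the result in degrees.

J_AB = π(0.0793)⁴/32 = 3.88×10^-6 m⁴; J_BC = π(0.0362)⁴/32 = 1.69×10^-7 m⁴; J_CD = π(0.0613)⁴/32 = 1.39×10^-6 m⁴.
θ = (T/G)·Σ L_i/J_i = (76.10/41.6×10⁹)·(1.02/3.88×10^-6 + 0.599/1.69×10^-7 + 0.765/1.39×10^-6) = 7.990×10^-3 rad.

0.458°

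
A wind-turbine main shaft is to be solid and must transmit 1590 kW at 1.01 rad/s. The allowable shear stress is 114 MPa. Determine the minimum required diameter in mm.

413 mm

ω = 1.01 rad/s, so T = P/ω = 1590×10³ / 1.010 = 1.574e6 N·m.
For a solid shaft τ_max = 16T/(πd³), so d = (16T/(π τ_allow))^(1/3) = (16·1.574e6/(π·1.14×10^8))^(1/3) = 0.4128 m.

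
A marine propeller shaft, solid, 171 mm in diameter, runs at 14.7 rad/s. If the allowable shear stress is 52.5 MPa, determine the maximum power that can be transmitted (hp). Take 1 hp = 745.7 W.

1020 hp

J = πd⁴/32 = π(0.171)⁴/32 = 8.394×10^-5 m⁴.
T_max = τ_allow·J/r = 5.25×10^7 × 8.394×10^-5 / 0.0855 = 51540 N·m.
ω = 14.7 rad/s, so P_max = T_max·ω = 7.577×10^5 W.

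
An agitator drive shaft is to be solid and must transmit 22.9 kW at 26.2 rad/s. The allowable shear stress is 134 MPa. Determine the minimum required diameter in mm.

32.1 mm

ω = 26.2 rad/s, so T = P/ω = 22.9×10³ / 26.20 = 874.0 N·m.
For a solid shaft τ_max = 16T/(πd³), so d = (16T/(π τ_allow))^(1/3) = (16·874.0/(π·1.34×10^8))^(1/3) = 0.03215 m.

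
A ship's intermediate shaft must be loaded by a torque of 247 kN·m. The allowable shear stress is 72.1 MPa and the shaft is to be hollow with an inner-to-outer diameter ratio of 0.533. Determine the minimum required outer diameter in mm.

For a hollow shaft with d_i/d_o = 0.533: τ_max = 16T/(π d_o³ (1−k⁴)), so d_o = [16T/(π τ_allow (1−k⁴))]^(1/3) = [16·247000/(π·7.21×10^7·0.9193)]^(1/3) = 0.2667 m.

267 mm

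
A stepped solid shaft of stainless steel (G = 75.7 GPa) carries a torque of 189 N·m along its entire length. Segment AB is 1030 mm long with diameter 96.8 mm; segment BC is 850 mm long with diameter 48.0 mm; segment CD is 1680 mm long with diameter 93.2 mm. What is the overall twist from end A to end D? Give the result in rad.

0.00494 rad

J_AB = π(0.0968)⁴/32 = 8.62×10^-6 m⁴; J_BC = π(0.0480)⁴/32 = 5.21×10^-7 m⁴; J_CD = π(0.0932)⁴/32 = 7.41×10^-6 m⁴.
θ = (T/G)·Σ L_i/J_i = (189.0/75.7×10⁹)·(1.03/8.62×10^-6 + 0.850/5.21×10^-7 + 1.68/7.41×10^-6) = 4.937×10^-3 rad.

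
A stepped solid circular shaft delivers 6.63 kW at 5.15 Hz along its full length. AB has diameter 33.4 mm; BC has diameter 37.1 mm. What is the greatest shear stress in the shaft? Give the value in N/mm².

28.0 N/mm²

ω = 2π·5.15 = 32.36 rad/s, so T = P/ω = 6.63×10³ / 32.36 = 204.9 N·m.
Under the same torque, τ_max = 16T/(πd³) is largest where d is smallest — segment AB (d = 33.4 mm).
τ_max = 16·204.9/(π·(0.0334)³) = 2.801×10^7 Pa.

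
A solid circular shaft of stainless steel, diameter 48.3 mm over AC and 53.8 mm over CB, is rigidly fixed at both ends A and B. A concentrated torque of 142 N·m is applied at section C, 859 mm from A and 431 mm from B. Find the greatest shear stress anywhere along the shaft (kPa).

3500 kPa

Compatibility: T_A·a/J_AC = T_B·b/J_CB with T_A + T_B = T₀.
J_AC = 5.34×10^-7 m⁴, J_CB = 8.22×10^-7 m⁴, so T_A = T₀·(J_AC/a)/((J_AC/a)+(J_CB/b)) = 34.91 N·m, T_B = 107.1 N·m.
τ in each portion: τ_AC = 1.58×10^6 Pa, τ_CB = 3.50×10^6 Pa; maximum is in CB.
τ_max = T_CB·r/J = 107.1·0.0269/8.22×10^-7 = 3.503×10^6 Pa.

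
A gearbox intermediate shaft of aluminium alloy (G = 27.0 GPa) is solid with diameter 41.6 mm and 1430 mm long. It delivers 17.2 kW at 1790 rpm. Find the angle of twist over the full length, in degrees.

ω = 2π·1790/60 = 187.4 rad/s, so T = P/ω = 17.2×10³ / 187.4 = 91.76 N·m.
J = πd⁴/32 = π(0.0416)⁴/32 = 2.940×10^-7 m⁴.
θ = T·L/(G·J) = 91.76 × 1.43 / (27.0×10⁹ × 2.940×10^-7) = 0.01653 rad.

0.947°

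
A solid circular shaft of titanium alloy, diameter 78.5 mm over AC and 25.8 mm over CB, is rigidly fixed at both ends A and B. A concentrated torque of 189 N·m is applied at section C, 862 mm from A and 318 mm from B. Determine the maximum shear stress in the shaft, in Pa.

Compatibility: T_A·a/J_AC = T_B·b/J_CB with T_A + T_B = T₀.
J_AC = 3.73×10^-6 m⁴, J_CB = 4.35×10^-8 m⁴, so T_A = T₀·(J_AC/a)/((J_AC/a)+(J_CB/b)) = 183.2 N·m, T_B = 5.795 N·m.
τ in each portion: τ_AC = 1.93×10^6 Pa, τ_CB = 1.72×10^6 Pa; maximum is in AC.
τ_max = T_AC·r/J = 183.2·0.0393/3.73×10^-6 = 1.929×10^6 Pa.

1.93e6 Pa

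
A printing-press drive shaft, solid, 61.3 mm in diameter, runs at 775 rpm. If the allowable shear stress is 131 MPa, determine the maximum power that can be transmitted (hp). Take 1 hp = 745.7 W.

645 hp

J = πd⁴/32 = π(0.0613)⁴/32 = 1.386×10^-6 m⁴.
T_max = τ_allow·J/r = 1.31×10^8 × 1.386×10^-6 / 0.0307 = 5925 N·m.
ω = 2π·775/60 = 81.16 rad/s, so P_max = T_max·ω = 4.809×10^5 W.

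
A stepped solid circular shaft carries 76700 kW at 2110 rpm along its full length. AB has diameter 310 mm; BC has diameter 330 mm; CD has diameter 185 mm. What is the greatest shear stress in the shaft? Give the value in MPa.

ω = 2π·2110/60 = 221.0 rad/s, so T = P/ω = 76700×10³ / 221.0 = 347100 N·m.
Under the same torque, τ_max = 16T/(πd³) is largest where d is smallest — segment CD (d = 185 mm).
τ_max = 16·347100/(π·(0.185)³) = 2.792×10^8 Pa.

279 MPa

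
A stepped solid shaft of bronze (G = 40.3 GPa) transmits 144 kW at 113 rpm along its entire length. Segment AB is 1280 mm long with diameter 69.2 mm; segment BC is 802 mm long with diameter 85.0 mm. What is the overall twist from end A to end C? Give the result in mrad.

219 mrad

ω = 2π·113/60 = 11.83 rad/s, so T = P/ω = 144×10³ / 11.83 = 12170 N·m.
J_AB = π(0.0692)⁴/32 = 2.25×10^-6 m⁴; J_BC = π(0.0850)⁴/32 = 5.12×10^-6 m⁴.
θ = (T/G)·Σ L_i/J_i = (12170/40.3×10⁹)·(1.28/2.25×10^-6 + 0.802/5.12×10^-6) = 0.2189 rad.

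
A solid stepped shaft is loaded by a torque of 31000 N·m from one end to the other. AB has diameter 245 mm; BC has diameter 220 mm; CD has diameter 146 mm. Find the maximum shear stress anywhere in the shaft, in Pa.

5.07e7 Pa

Under the same torque, τ_max = 16T/(πd³) is largest where d is smallest — segment CD (d = 146 mm).
τ_max = 16·31000/(π·(0.146)³) = 5.073×10^7 Pa.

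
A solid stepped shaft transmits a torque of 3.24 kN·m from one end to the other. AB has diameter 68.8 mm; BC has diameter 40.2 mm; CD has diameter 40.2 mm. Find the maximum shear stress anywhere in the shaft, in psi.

36800 psi

Under the same torque, τ_max = 16T/(πd³) is largest where d is smallest — segment BC (d = 40.2 mm).
τ_max = 16·3240/(π·(0.0402)³) = 2.540×10^8 Pa.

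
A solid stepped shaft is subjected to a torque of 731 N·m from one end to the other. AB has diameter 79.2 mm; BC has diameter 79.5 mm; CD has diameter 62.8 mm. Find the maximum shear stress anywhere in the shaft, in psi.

Under the same torque, τ_max = 16T/(πd³) is largest where d is smallest — segment CD (d = 62.8 mm).
τ_max = 16·731.0/(π·(0.0628)³) = 1.503×10^7 Pa.

2180 psi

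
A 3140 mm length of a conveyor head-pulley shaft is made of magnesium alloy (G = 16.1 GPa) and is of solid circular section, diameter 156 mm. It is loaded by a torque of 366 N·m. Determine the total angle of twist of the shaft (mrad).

1.23 mrad

J = πd⁴/32 = π(0.156)⁴/32 = 5.814×10^-5 m⁴.
θ = T·L/(G·J) = 366.0 × 3.14 / (16.1×10⁹ × 5.814×10^-5) = 1.228×10^-3 rad.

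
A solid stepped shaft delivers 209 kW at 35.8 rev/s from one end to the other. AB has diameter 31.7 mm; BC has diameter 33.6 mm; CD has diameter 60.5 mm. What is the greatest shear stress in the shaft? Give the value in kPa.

149000 kPa

ω = 2π·35.8 = 224.9 rad/s, so T = P/ω = 209×10³ / 224.9 = 929.1 N·m.
Under the same torque, τ_max = 16T/(πd³) is largest where d is smallest — segment AB (d = 31.7 mm).
τ_max = 16·929.1/(π·(0.0317)³) = 1.486×10^8 Pa.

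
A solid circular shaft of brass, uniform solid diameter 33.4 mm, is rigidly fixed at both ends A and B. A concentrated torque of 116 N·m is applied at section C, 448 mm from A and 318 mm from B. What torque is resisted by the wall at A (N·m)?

With uniform GJ and both ends fixed, compatibility θ_AC = θ_CB gives T_A·a = T_B·b, together with T_A + T_B = T₀.
T_A = T₀·b/(a+b) = 116.0·318/766.0 = 48.16 N·m; T_B = 67.84 N·m.

48.2 N·m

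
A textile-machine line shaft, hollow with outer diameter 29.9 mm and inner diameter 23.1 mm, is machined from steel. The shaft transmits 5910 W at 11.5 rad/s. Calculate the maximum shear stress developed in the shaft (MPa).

ω = 11.5 rad/s, so T = P/ω = 5910 / 11.50 = 513.9 N·m.
J = π(d_o⁴ − d_i⁴)/32 = π(0.0299⁴ − 0.0231⁴)/32 = 5.051×10^-8 m⁴.
τ_max = T·r/J = 513.9 × 0.0149 / 5.051×10^-8 = 1.521×10^8 Pa.

152 MPa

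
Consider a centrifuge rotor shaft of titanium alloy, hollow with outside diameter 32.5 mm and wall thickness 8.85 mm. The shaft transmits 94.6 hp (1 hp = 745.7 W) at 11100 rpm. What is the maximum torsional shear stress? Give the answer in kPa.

ω = 2π·11100/60 = 1162 rad/s, so T = P/ω = 94.6×745.7 / 1162 = 60.69 N·m.
J = π(d_o⁴ − d_i⁴)/32 = π(0.0325⁴ − 0.0148⁴)/32 = 1.048×10^-7 m⁴.
τ_max = T·r/J = 60.69 × 0.0163 / 1.048×10^-7 = 9.408×10^6 Pa.

9410 kPa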